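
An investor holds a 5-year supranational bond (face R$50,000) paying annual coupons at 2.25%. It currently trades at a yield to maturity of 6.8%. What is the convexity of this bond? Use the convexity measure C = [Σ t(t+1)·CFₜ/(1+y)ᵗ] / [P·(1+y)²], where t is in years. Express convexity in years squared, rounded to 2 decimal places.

With y = 0.068:
  t   CF        PV=CF/(1+0.068)^t    t·PV        t(t+1)·PV
  1     1,125.00     1,053.3708     1,053.3708       2,106.7416
  2     1,125.00       986.3022     1,972.6045       5,917.8134
  3     1,125.00       923.5040     2,770.5119      11,082.0476
  4     1,125.00       864.7041     3,458.8163      17,294.0817
  5    51,125.00    36,794.0045   183,970.0227   1,103,820.1361
  Σ                 40,621.8856   193,225.3262   1,140,220.8204
P = 40,621.8856.
Convexity = Σ t(t+1)·PV / [P·(1+y)²] = 1,140,220.8204 / (40,621.8856 × 1.140624) = 24.60857.

24.61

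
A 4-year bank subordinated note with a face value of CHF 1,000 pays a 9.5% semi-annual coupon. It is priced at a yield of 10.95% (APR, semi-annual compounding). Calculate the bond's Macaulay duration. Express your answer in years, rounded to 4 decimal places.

Periodic yield y = 0.05475. Discount each cash flow and weight by its period:
  t   CF        PV=CF/(1+0.05475)^t    t·PV
  1        47.50        45.0344        45.0344
  2        47.50        42.6967        85.3934
  3        47.50        40.4804       121.4413
  4        47.50        38.3792       153.5166
  5        47.50        36.3870       181.9349
  6        47.50        34.4982       206.9892
  7        47.50        32.7075       228.9522
  8     1,047.50       683.8451     5,470.7610
  Σ                    954.0284     6,494.0231
Price P = Σ PV = 954.0284.
Macaulay duration = Σ(t·PV) / P = 6,494.0231 / 954.0284 = 6.80695 half-year periods.
In years: 6.80695 / 2 = 3.40347 years.

3.4035 years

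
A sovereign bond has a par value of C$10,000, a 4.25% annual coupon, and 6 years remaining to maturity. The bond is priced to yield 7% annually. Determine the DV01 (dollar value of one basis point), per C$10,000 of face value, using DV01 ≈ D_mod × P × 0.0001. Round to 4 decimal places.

C$4.3619

Periodic yield y = 0.07.
  t   CF        PV=CF/(1+0.07)^t    t·PV
  1       425.00       397.1963       397.1963
  2       425.00       371.2115       742.4229
  3       425.00       346.9266     1,040.7798
  4       425.00       324.2305     1,296.9219
  5       425.00       303.0191     1,515.0956
  6    10,425.00     6,946.6177    41,679.7061
  Σ                  8,689.2016    46,672.1226
P = 8,689.2016; D_Mac = 5.37128 yrs; D_mod = 5.01989 yrs.
DV01 ≈ 5.01989 × 8,689.2016 × 0.0001 = 4.361881.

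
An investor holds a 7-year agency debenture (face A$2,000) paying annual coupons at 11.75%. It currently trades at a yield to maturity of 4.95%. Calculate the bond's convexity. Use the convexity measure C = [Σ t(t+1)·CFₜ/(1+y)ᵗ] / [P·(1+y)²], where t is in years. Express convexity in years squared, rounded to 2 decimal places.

35.88

With y = 0.0495:
  t   CF        PV=CF/(1+0.0495)^t    t·PV        t(t+1)·PV
  1       235.00       223.9162       223.9162         447.8323
  2       235.00       213.3551       426.7101       1,280.1304
  3       235.00       203.2921       609.8763       2,439.5054
  4       235.00       193.7038       774.8151       3,874.0756
  5       235.00       184.5677       922.8384       5,537.0303
  6       235.00       175.8625     1,055.1749       7,386.2244
  7     2,235.00     1,593.6774    11,155.7421      89,245.9371
  Σ                  2,788.3747    15,169.0732     110,210.7355
P = 2,788.3747.
Convexity = Σ t(t+1)·PV / [P·(1+y)²] = 110,210.7355 / (2,788.3747 × 1.101450) = 35.88458.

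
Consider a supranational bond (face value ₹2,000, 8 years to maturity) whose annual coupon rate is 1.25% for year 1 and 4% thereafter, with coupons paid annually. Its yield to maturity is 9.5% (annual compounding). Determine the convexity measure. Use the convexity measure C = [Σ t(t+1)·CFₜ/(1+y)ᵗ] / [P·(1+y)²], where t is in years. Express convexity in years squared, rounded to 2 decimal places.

49.71

With y = 0.095:
  t   CF        PV=CF/(1+0.095)^t    t·PV        t(t+1)·PV
  1        25.00        22.8311        22.8311          45.6621
  2        80.00        66.7209       133.4418         400.3253
  3        80.00        60.9323       182.7969         731.1877
  4        80.00        55.6459       222.5838       1,112.9189
  5        80.00        50.8182       254.0911       1,524.5464
  6        80.00        46.4093       278.4560       1,949.1917
  7        80.00        42.3829       296.6806       2,373.4450
  8     2,080.00     1,006.3531     8,050.8247      72,457.4220
  Σ                  1,352.0938     9,441.7058      80,594.6991
P = 1,352.0938.
Convexity = Σ t(t+1)·PV / [P·(1+y)²] = 80,594.6991 / (1,352.0938 × 1.199025) = 49.71317.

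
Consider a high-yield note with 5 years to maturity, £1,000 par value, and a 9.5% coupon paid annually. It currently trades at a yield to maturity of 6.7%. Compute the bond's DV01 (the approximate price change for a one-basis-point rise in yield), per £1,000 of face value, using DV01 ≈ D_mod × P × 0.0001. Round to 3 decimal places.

£0.444

Periodic yield y = 0.067.
  t   CF        PV=CF/(1+0.067)^t    t·PV
  1        95.00        89.0347        89.0347
  2        95.00        83.4439       166.8879
  3        95.00        78.2042       234.6127
  4        95.00        73.2936       293.1743
  5     1,095.00       791.7572     3,958.7860
  Σ                  1,115.7336     4,742.4956
P = 1,115.7336; D_Mac = 4.25056 yrs; D_mod = 3.98366 yrs.
DV01 ≈ 3.98366 × 1,115.7336 × 0.0001 = 0.444470.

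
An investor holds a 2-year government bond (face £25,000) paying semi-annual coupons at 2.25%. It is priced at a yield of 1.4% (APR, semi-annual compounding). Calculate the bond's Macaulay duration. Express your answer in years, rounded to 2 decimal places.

Periodic yield y = 0.007. Discount each cash flow and weight by its period:
  t   CF        PV=CF/(1+0.007)^t    t·PV
  1       281.25       279.2949       279.2949
  2       281.25       277.3535       554.7069
  3       281.25       275.4255       826.2764
  4    25,281.25    24,585.5915    98,342.3659
  Σ                 25,417.6654   100,002.6442
Price P = Σ PV = 25,417.6654.
Macaulay duration = Σ(t·PV) / P = 100,002.6442 / 25,417.6654 = 3.93438 half-year periods.
In years: 3.93438 / 2 = 1.96719 years.

1.97 years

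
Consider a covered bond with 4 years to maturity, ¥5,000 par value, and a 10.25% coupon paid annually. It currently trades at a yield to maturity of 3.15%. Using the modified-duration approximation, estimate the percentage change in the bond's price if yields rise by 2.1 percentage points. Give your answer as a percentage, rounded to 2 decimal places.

-7.20%

Periodic yield y = 0.0315. Modified duration first:
  t   CF        PV=CF/(1+0.0315)^t    t·PV
  1       512.50       496.8492       496.8492
  2       512.50       481.6764       963.3529
  3       512.50       466.9670     1,400.9009
  4     5,512.50     4,869.3576    19,477.4306
  Σ                  6,314.8503    22,338.5336
P = 6,314.8503; D_Mac = 3.53746 yrs; D_mod = 3.53746/(1+0.0315) = 3.42943 yrs.
ΔP/P ≈ -D_mod · Δy = -3.42943 × (+0.021) = -0.072018 = -7.2018%.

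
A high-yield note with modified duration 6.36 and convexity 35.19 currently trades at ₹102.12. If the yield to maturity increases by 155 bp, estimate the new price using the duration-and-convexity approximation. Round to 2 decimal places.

Duration effect: -D_mod·Δy = -6.36 × (+0.0155) = -0.098580
Convexity effect: ½·C·(Δy)² = 0.5 × 35.19 × (0.0155)² = +0.00422719875
ΔP/P ≈ -0.098580 + 0.00422719875 = -0.09435280125
New price ≈ 102.12 × (1 - 0.09435280125) = 92.48469193635.

₹92.48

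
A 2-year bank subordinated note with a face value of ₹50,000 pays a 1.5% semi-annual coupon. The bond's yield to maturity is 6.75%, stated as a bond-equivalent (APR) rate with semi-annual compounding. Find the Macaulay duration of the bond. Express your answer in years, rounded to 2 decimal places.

1.98 years

Periodic yield y = 0.03375. Discount each cash flow and weight by its period:
  t   CF        PV=CF/(1+0.03375)^t    t·PV
  1       375.00       362.7570       362.7570
  2       375.00       350.9136       701.8272
  3       375.00       339.4569     1,018.3708
  4    50,375.00    44,111.6161   176,446.4643
  Σ                 45,164.7436   178,529.4193
Price P = Σ PV = 45,164.7436.
Macaulay duration = Σ(t·PV) / P = 178,529.4193 / 45,164.7436 = 3.95285 half-year periods.
In years: 3.95285 / 2 = 1.97642 years.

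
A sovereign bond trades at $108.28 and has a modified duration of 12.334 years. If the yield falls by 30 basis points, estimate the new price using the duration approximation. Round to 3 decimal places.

Duration approximation: ΔP/P ≈ -D_mod · Δy = -12.334 × (-0.003) = +0.037002.
New price ≈ 108.28 × (1 + 0.037002) = 112.28657656.

$112.287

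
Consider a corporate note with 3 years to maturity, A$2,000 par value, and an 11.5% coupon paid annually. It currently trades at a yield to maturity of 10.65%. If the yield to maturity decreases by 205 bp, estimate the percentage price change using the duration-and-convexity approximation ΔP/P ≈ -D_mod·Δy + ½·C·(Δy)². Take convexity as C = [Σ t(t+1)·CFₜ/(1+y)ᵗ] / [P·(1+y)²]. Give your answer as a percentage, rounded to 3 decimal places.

With y = 0.1065:
  t   CF        PV=CF/(1+0.1065)^t    t·PV        t(t+1)·PV
  1       230.00       207.8626       207.8626         415.7253
  2       230.00       187.8560       375.7119       1,127.1358
  3     2,230.00     1,646.0787     4,938.2362      19,752.9450
  Σ                  2,041.7973     5,521.8108      21,295.8061
P = 2,041.7973; D_Mac = 2.70439 yrs; D_mod = 2.44409 yrs; C = 8.51880.
Duration effect: -2.44409 × (-0.0205) = +0.050104
Convexity effect: 0.5 × 8.51880 × (-0.0205)² = +0.0017900
ΔP/P ≈ +0.050104 + 0.0017900 = +0.051894 = +5.1894%.

+5.189%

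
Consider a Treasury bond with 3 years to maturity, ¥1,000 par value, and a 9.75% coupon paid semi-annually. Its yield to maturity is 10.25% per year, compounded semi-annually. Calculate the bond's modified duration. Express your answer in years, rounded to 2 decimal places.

2.54 years

Periodic yield y = 0.05125. First find Macaulay duration:
  t   CF        PV=CF/(1+0.05125)^t    t·PV
  1        48.75        46.3734        46.3734
  2        48.75        44.1126        88.2252
  3        48.75        41.9620       125.8861
  4        48.75        39.9163       159.6653
  5        48.75        37.9703       189.8517
  6     1,048.75       777.0267     4,662.1600
  Σ                    987.3613     5,272.1617
P = 987.3613; Macaulay duration = 5,272.1617 / 987.3613 = 5.33965 half-year periods = 2.66982 years.
Modified duration = D_Mac / (1 + y) = 2.66982 / 1.05125 = 2.53967 years.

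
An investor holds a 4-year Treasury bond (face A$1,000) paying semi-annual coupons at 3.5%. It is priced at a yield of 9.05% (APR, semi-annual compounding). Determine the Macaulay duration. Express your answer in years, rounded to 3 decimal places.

Periodic yield y = 0.04525. Discount each cash flow and weight by its period:
  t   CF        PV=CF/(1+0.04525)^t    t·PV
  1        17.50        16.7424        16.7424
  2        17.50        16.0176        32.0352
  3        17.50        15.3242        45.9726
  4        17.50        14.6608        58.6432
  5        17.50        14.0261        70.1305
  6        17.50        13.4189        80.5134
  7        17.50        12.8380        89.8659
  8     1,017.50       714.1230     5,712.9838
  Σ                    817.1510     6,106.8870
Price P = Σ PV = 817.1510.
Macaulay duration = Σ(t·PV) / P = 6,106.8870 / 817.1510 = 7.47339 half-year periods.
In years: 7.47339 / 2 = 3.73669 years.

3.737 years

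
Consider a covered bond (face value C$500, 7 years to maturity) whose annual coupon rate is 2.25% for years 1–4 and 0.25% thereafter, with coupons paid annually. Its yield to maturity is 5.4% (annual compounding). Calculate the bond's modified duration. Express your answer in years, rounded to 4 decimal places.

6.1935 years

Periodic yield y = 0.054. First find Macaulay duration:
  t   CF        PV=CF/(1+0.054)^t    t·PV
  1        11.25        10.6736        10.6736
  2        11.25        10.1268        20.2536
  3        11.25         9.6079        28.8238
  4        11.25         9.1157        36.4628
  5         1.25         0.9610         4.8048
  6         1.25         0.9117         5.4704
  7       501.25       346.8727     2,428.1088
  Σ                    388.2694     2,534.5979
P = 388.2694; Macaulay duration = 2,534.5979 / 388.2694 = 6.52794 years.
Modified duration = D_Mac / (1 + y) = 6.52794 / 1.054 = 6.19349 years.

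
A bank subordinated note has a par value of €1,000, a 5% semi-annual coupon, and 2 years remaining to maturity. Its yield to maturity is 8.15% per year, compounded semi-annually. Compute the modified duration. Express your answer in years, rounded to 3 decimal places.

Periodic yield y = 0.04075. First find Macaulay duration:
  t   CF        PV=CF/(1+0.04075)^t    t·PV
  1        25.00        24.0211        24.0211
  2        25.00        23.0806        46.1612
  3        25.00        22.1769        66.5307
  4     1,025.00       873.6514     3,494.6057
  Σ                    942.9301     3,631.3187
P = 942.9301; Macaulay duration = 3,631.3187 / 942.9301 = 3.85110 half-year periods = 1.92555 years.
Modified duration = D_Mac / (1 + y) = 1.92555 / 1.04075 = 1.85016 years.

1.850 years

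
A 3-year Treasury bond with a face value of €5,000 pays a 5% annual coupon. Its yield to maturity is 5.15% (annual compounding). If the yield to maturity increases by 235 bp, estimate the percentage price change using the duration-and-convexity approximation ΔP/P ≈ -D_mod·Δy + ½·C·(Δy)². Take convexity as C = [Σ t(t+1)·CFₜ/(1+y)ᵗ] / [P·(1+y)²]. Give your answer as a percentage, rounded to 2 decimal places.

-6.11%

With y = 0.0515:
  t   CF        PV=CF/(1+0.0515)^t    t·PV        t(t+1)·PV
  1       250.00       237.7556       237.7556         475.5112
  2       250.00       226.1109       452.2218       1,356.6653
  3     5,250.00     4,515.7664    13,547.2993      54,189.1974
  Σ                  4,979.6329    14,237.2767      56,021.3738
P = 4,979.6329; D_Mac = 2.85910 yrs; D_mod = 2.71907 yrs; C = 10.17508.
Duration effect: -2.71907 × (+0.0235) = -0.063898
Convexity effect: 0.5 × 10.17508 × (0.0235)² = +0.0028096
ΔP/P ≈ -0.063898 + 0.0028096 = -0.061089 = -6.1089%.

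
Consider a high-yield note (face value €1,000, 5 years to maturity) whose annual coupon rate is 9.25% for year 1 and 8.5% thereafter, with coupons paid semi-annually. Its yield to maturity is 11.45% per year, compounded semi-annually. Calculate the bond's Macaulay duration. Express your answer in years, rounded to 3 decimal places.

4.091 years

Periodic yield y = 0.05725. Discount each cash flow and weight by its period:
  t   CF        PV=CF/(1+0.05725)^t    t·PV
  1        46.25        43.7456        43.7456
  2        46.25        41.3767        82.7535
  3        42.50        35.9630       107.8890
  4        42.50        34.0156       136.0624
  5        42.50        32.1737       160.8683
  6        42.50        30.4315       182.5888
  7        42.50        28.7836       201.4852
  8        42.50        27.2250       217.7997
  9        42.50        25.7507       231.7566
  10    1,042.50       597.4466     5,974.4664
  Σ                    896.9120     7,339.4155
Price P = Σ PV = 896.9120.
Macaulay duration = Σ(t·PV) / P = 7,339.4155 / 896.9120 = 8.18298 half-year periods.
In years: 8.18298 / 2 = 4.09149 years.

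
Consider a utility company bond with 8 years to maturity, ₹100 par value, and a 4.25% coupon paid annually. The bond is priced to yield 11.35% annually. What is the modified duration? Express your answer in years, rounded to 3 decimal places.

Periodic yield y = 0.1135. First find Macaulay duration:
  t   CF        PV=CF/(1+0.1135)^t    t·PV
  1         4.25         3.8168         3.8168
  2         4.25         3.4277         6.8555
  3         4.25         3.0784         9.2351
  4         4.25         2.7646        11.0583
  5         4.25         2.4828        12.4139
  6         4.25         2.2297        13.3782
  7         4.25         2.0024        14.0170
  8       104.25        44.1118       352.8940
  Σ                     63.9141       423.6688
P = 63.9141; Macaulay duration = 423.6688 / 63.9141 = 6.62872 years.
Modified duration = D_Mac / (1 + y) = 6.62872 / 1.1135 = 5.95305 years.

5.953 years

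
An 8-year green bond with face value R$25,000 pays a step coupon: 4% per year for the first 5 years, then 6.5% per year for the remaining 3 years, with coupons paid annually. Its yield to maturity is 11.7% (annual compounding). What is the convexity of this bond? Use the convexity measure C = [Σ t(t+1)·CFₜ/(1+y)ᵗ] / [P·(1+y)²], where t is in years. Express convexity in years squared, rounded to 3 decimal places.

45.180

With y = 0.117:
  t   CF        PV=CF/(1+0.117)^t    t·PV        t(t+1)·PV
  1     1,000.00       895.2551       895.2551       1,790.5103
  2     1,000.00       801.4818     1,602.9636       4,808.8907
  3     1,000.00       717.5307     2,152.5921       8,610.3683
  4     1,000.00       642.3730     2,569.4922      12,847.4609
  5     1,000.00       575.0878     2,875.4389      17,252.6332
  6     1,625.00       836.6317     5,019.7903      35,138.5323
  7     1,625.00       748.9989     5,242.9920      41,943.9359
  8    26,625.00    10,986.6232    87,892.9859     791,036.8730
  Σ                 16,203.9822   108,251.5100     913,429.2044
P = 16,203.9822.
Convexity = Σ t(t+1)·PV / [P·(1+y)²] = 913,429.2044 / (16,203.9822 × 1.247689) = 45.18006.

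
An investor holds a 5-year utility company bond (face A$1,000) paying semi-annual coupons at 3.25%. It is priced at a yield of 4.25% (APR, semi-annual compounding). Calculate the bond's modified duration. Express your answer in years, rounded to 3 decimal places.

4.549 years

Periodic yield y = 0.02125. First find Macaulay duration:
  t   CF        PV=CF/(1+0.02125)^t    t·PV
  1        16.25        15.9119        15.9119
  2        16.25        15.5808        31.1616
  3        16.25        15.2566        45.7697
  4        16.25        14.9391        59.7565
  5        16.25        14.6283        73.1414
  6        16.25        14.3239        85.9433
  7        16.25        14.0258        98.1809
  8        16.25        13.7340       109.8719
  9        16.25        13.4482       121.0340
  10    1,016.25       823.5308     8,235.3083
  Σ                    955.3794     8,876.0795
P = 955.3794; Macaulay duration = 8,876.0795 / 955.3794 = 9.29063 half-year periods = 4.64532 years.
Modified duration = D_Mac / (1 + y) = 4.64532 / 1.02125 = 4.54866 years.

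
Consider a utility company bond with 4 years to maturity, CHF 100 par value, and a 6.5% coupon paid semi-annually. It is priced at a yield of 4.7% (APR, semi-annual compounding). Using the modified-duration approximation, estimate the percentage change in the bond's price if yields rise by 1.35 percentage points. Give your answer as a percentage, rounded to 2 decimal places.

-4.75%

Periodic yield y = 0.0235. Modified duration first:
  t   CF        PV=CF/(1+0.0235)^t    t·PV
  1         3.25         3.1754         3.1754
  2         3.25         3.1025         6.2049
  3         3.25         3.0312         9.0937
  4         3.25         2.9616        11.8466
  5         3.25         2.8936        14.4682
  6         3.25         2.8272        16.9632
  7         3.25         2.7623        19.3360
  8       103.25        85.7408       685.9260
  Σ                    106.4946       767.0140
P = 106.4946; D_Mac = 7.20237 half-year periods = 3.60119 yrs; D_mod = 3.60119/(1+0.0235) = 3.51850 yrs.
ΔP/P ≈ -D_mod · Δy = -3.51850 × (+0.0135) = -0.047500 = -4.7500%.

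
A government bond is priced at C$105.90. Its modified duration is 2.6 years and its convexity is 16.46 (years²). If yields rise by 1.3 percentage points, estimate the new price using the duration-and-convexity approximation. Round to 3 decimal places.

C$102.468

Duration effect: -D_mod·Δy = -2.6 × (+0.013) = -0.033800
Convexity effect: ½·C·(Δy)² = 0.5 × 16.46 × (0.013)² = +0.00139087
ΔP/P ≈ -0.033800 + 0.00139087 = -0.03240913
New price ≈ 105.90 × (1 - 0.03240913) = 102.467873133.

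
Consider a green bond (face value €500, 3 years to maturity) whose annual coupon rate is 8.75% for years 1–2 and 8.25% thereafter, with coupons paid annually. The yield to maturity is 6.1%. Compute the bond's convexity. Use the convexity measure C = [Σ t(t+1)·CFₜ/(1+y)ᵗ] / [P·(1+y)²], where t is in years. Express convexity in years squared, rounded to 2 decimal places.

9.58

With y = 0.061:
  t   CF        PV=CF/(1+0.061)^t    t·PV        t(t+1)·PV
  1        43.75        41.2347        41.2347          82.4694
  2        43.75        38.8640        77.7280         233.1839
  3       541.25       453.1602     1,359.4806       5,437.9224
  Σ                    533.2589     1,478.4432       5,753.5756
P = 533.2589.
Convexity = Σ t(t+1)·PV / [P·(1+y)²] = 5,753.5756 / (533.2589 × 1.125721) = 9.58449.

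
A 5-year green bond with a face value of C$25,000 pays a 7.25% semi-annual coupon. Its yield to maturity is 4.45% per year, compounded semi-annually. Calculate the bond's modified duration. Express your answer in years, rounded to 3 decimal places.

4.236 years

Periodic yield y = 0.02225. First find Macaulay duration:
  t   CF        PV=CF/(1+0.02225)^t    t·PV
  1       906.25       886.5248       886.5248
  2       906.25       867.2290     1,734.4580
  3       906.25       848.3531     2,545.0594
  4       906.25       829.8881     3,319.5524
  5       906.25       811.8250     4,059.1250
  6       906.25       794.1551     4,764.9303
  7       906.25       776.8697     5,438.0879
  8       906.25       759.9606     6,079.6846
  9       906.25       743.4195     6,690.7755
  10   25,906.25    20,788.9885   207,889.8855
  Σ                 28,107.2134   243,408.0834
P = 28,107.2134; Macaulay duration = 243,408.0834 / 28,107.2134 = 8.65999 half-year periods = 4.32999 years.
Modified duration = D_Mac / (1 + y) = 4.32999 / 1.02225 = 4.23575 years.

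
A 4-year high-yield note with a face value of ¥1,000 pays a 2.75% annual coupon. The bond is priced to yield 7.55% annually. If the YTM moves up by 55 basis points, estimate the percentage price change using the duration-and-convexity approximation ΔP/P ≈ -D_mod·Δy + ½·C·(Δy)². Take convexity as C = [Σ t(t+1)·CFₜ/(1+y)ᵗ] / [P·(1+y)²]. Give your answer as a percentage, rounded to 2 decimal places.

With y = 0.0755:
  t   CF        PV=CF/(1+0.0755)^t    t·PV        t(t+1)·PV
  1        27.50        25.5695        25.5695          51.1390
  2        27.50        23.7745        47.5491         142.6472
  3        27.50        22.1056        66.3167         265.2667
  4     1,027.50       767.9628     3,071.8511      15,359.2556
  Σ                    839.4124     3,211.2863      15,818.3084
P = 839.4124; D_Mac = 3.82564 yrs; D_mod = 3.55708 yrs; C = 16.29160.
Duration effect: -3.55708 × (+0.0055) = -0.019564
Convexity effect: 0.5 × 16.29160 × (0.0055)² = +0.0002464
ΔP/P ≈ -0.019564 + 0.0002464 = -0.019318 = -1.9318%.

-1.93%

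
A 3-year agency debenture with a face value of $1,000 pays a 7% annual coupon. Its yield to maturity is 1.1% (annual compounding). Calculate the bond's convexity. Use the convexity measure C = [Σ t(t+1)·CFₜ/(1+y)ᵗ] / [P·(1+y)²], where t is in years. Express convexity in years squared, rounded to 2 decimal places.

10.82

With y = 0.011:
  t   CF        PV=CF/(1+0.011)^t    t·PV        t(t+1)·PV
  1        70.00        69.2384        69.2384         138.4768
  2        70.00        68.4850       136.9701         410.9103
  3     1,070.00     1,035.4528     3,106.3584      12,425.4337
  Σ                  1,173.1762     3,312.5669      12,974.8207
P = 1,173.1762.
Convexity = Σ t(t+1)·PV / [P·(1+y)²] = 12,974.8207 / (1,173.1762 × 1.022121) = 10.82021.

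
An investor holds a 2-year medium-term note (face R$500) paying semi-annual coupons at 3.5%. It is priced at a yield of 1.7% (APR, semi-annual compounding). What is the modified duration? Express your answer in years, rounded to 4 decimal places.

1.9336 years

Periodic yield y = 0.0085. First find Macaulay duration:
  t   CF        PV=CF/(1+0.0085)^t    t·PV
  1         8.75         8.6763         8.6763
  2         8.75         8.6031        17.2063
  3         8.75         8.5306        25.5918
  4       508.75       491.8139     1,967.2557
  Σ                    517.6239     2,018.7300
P = 517.6239; Macaulay duration = 2,018.7300 / 517.6239 = 3.89999 half-year periods = 1.95000 years.
Modified duration = D_Mac / (1 + y) = 1.95000 / 1.0085 = 1.93356 years.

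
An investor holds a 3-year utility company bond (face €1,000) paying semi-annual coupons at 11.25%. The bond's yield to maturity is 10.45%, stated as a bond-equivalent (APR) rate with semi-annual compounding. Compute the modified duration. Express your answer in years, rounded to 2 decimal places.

Periodic yield y = 0.05225. First find Macaulay duration:
  t   CF        PV=CF/(1+0.05225)^t    t·PV
  1        56.25        53.4569        53.4569
  2        56.25        50.8025       101.6049
  3        56.25        48.2798       144.8395
  4        56.25        45.8825       183.5299
  5        56.25        43.6042       218.0208
  6     1,056.25       778.1317     4,668.7903
  Σ                  1,020.1575     5,370.2422
P = 1,020.1575; Macaulay duration = 5,370.2422 / 1,020.1575 = 5.26413 half-year periods = 2.63207 years.
Modified duration = D_Mac / (1 + y) = 2.63207 / 1.05225 = 2.50137 years.

2.50 years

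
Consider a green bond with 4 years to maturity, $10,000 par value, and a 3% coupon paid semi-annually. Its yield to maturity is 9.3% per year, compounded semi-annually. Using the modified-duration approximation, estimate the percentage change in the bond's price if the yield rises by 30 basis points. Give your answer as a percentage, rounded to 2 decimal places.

Periodic yield y = 0.0465. Modified duration first:
  t   CF        PV=CF/(1+0.0465)^t    t·PV
  1       150.00       143.3349       143.3349
  2       150.00       136.9660       273.9320
  3       150.00       130.8801       392.6402
  4       150.00       125.0646       500.2583
  5       150.00       119.5075       597.5374
  6       150.00       114.1973       685.1838
  7       150.00       109.1231       763.8616
  8    10,150.00     7,055.8962    56,447.1693
  Σ                  7,934.9696    59,803.9176
P = 7,934.9696; D_Mac = 7.53675 half-year periods = 3.76838 yrs; D_mod = 3.76838/(1+0.0465) = 3.60093 yrs.
ΔP/P ≈ -D_mod · Δy = -3.60093 × (+0.003) = -0.010803 = -1.0803%.

-1.08%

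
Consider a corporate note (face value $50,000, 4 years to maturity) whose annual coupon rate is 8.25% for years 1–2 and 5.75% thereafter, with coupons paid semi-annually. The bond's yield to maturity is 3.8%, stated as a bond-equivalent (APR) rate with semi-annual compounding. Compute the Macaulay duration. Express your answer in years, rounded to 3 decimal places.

3.542 years

Periodic yield y = 0.019. Discount each cash flow and weight by its period:
  t   CF        PV=CF/(1+0.019)^t    t·PV
  1     2,062.50     2,024.0432     2,024.0432
  2     2,062.50     1,986.3034     3,972.6068
  3     2,062.50     1,949.2673     5,847.8020
  4     2,062.50     1,912.9218     7,651.6873
  5     1,437.50     1,308.3891     6,541.9457
  6     1,437.50     1,283.9933     7,703.9597
  7     1,437.50     1,260.0523     8,820.3660
  8    51,437.50    44,247.2598   353,978.0785
  Σ                 55,972.2303   396,540.4892
Price P = Σ PV = 55,972.2303.
Macaulay duration = Σ(t·PV) / P = 396,540.4892 / 55,972.2303 = 7.08459 half-year periods.
In years: 7.08459 / 2 = 3.54230 years.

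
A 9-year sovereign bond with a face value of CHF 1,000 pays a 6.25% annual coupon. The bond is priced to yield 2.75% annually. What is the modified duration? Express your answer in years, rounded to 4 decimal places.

Periodic yield y = 0.0275. First find Macaulay duration:
  t   CF        PV=CF/(1+0.0275)^t    t·PV
  1        62.50        60.8273        60.8273
  2        62.50        59.1993       118.3985
  3        62.50        57.6149       172.8446
  4        62.50        56.0729       224.2914
  5        62.50        54.5721       272.8606
  6        62.50        53.1116       318.6693
  7        62.50        51.6901       361.8306
  8        62.50        50.3066       402.4532
  9     1,062.50       832.3241     7,490.9168
  Σ                  1,275.7187     9,423.0923
P = 1,275.7187; Macaulay duration = 9,423.0923 / 1,275.7187 = 7.38650 years.
Modified duration = D_Mac / (1 + y) = 7.38650 / 1.0275 = 7.18880 years.

7.1888 years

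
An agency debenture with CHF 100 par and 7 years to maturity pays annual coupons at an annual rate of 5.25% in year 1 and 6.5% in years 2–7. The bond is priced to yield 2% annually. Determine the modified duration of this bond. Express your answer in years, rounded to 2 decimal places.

Periodic yield y = 0.02. First find Macaulay duration:
  t   CF        PV=CF/(1+0.02)^t    t·PV
  1         5.25         5.1471         5.1471
  2         6.50         6.2476        12.4952
  3         6.50         6.1251        18.3753
  4         6.50         6.0050        24.0200
  5         6.50         5.8873        29.4363
  6         6.50         5.7718        34.6309
  7       106.50        92.7147       649.0026
  Σ                    127.8985       773.1073
P = 127.8985; Macaulay duration = 773.1073 / 127.8985 = 6.04470 years.
Modified duration = D_Mac / (1 + y) = 6.04470 / 1.02 = 5.92617 years.

5.93 years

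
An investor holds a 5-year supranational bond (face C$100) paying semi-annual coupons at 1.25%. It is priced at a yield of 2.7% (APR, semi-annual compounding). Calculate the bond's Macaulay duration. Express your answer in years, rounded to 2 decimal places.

4.86 years

Periodic yield y = 0.0135. Discount each cash flow and weight by its period:
  t   CF        PV=CF/(1+0.0135)^t    t·PV
  1        0.625         0.6167         0.6167
  2        0.625         0.6085         1.2169
  3        0.625         0.6004         1.8011
  4        0.625         0.5924         2.3694
  5        0.625         0.5845         2.9223
  6        0.625         0.5767         3.4601
  7        0.625         0.5690         3.9830
  8        0.625         0.5614         4.4914
  9        0.625         0.5539         4.9855
  10     100.625        87.9971       879.9710
  Σ                     93.2605       905.8174
Price P = Σ PV = 93.2605.
Macaulay duration = Σ(t·PV) / P = 905.8174 / 93.2605 = 9.71277 half-year periods.
In years: 9.71277 / 2 = 4.85638 years.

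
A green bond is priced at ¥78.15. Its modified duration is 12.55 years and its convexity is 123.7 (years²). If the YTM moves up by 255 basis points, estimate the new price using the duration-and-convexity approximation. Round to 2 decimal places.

¥56.28

Duration effect: -D_mod·Δy = -12.55 × (+0.0255) = -0.320025
Convexity effect: ½·C·(Δy)² = 0.5 × 123.7 × (0.0255)² = +0.0402179625
ΔP/P ≈ -0.320025 + 0.0402179625 = -0.2798070375
New price ≈ 78.15 × (1 - 0.2798070375) = 56.283080019375.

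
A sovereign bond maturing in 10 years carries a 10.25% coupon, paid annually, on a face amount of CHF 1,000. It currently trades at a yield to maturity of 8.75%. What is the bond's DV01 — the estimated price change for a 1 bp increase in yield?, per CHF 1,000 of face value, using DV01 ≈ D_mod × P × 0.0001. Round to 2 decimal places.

Periodic yield y = 0.0875.
  t   CF        PV=CF/(1+0.0875)^t    t·PV
  1       102.50        94.2529        94.2529
  2       102.50        86.6693       173.3386
  3       102.50        79.6959       239.0877
  4       102.50        73.2836       293.1344
  5       102.50        67.3872       336.9361
  6       102.50        61.9653       371.7916
  7       102.50        56.9795       398.8568
  8       102.50        52.3950       419.1599
  9       102.50        48.1793       433.6137
  10    1,102.50       476.5253     4,765.2528
  Σ                  1,097.3333     7,525.4245
P = 1,097.3333; D_Mac = 6.85792 yrs; D_mod = 6.30613 yrs.
DV01 ≈ 6.30613 × 1,097.3333 × 0.0001 = 0.691993.

CHF 0.69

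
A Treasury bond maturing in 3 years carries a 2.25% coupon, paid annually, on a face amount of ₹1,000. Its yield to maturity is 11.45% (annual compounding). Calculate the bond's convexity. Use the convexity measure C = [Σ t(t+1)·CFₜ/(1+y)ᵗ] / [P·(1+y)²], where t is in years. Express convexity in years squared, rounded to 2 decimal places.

9.34

With y = 0.1145:
  t   CF        PV=CF/(1+0.1145)^t    t·PV        t(t+1)·PV
  1        22.50        20.1884        20.1884          40.3769
  2        22.50        18.1143        36.2287         108.6860
  3     1,022.50       738.6235     2,215.8704       8,863.4815
  Σ                    776.9262     2,272.2875       9,012.5444
P = 776.9262.
Convexity = Σ t(t+1)·PV / [P·(1+y)²] = 9,012.5444 / (776.9262 × 1.242110) = 9.33915.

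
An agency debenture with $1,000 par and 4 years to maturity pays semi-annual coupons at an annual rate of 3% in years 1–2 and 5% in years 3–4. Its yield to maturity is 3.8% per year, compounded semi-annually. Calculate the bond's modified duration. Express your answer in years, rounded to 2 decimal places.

Periodic yield y = 0.019. First find Macaulay duration:
  t   CF        PV=CF/(1+0.019)^t    t·PV
  1        15.00        14.7203        14.7203
  2        15.00        14.4458        28.8917
  3        15.00        14.1765        42.5295
  4        15.00        13.9122        55.6486
  5        25.00        22.7546       113.7730
  6        25.00        22.3303       133.9819
  7        25.00        21.9140       153.3977
  8     1,025.00       881.7194     7,053.7551
  Σ                  1,005.9731     7,596.6978
P = 1,005.9731; Macaulay duration = 7,596.6978 / 1,005.9731 = 7.55159 half-year periods = 3.77580 years.
Modified duration = D_Mac / (1 + y) = 3.77580 / 1.019 = 3.70539 years.

3.71 years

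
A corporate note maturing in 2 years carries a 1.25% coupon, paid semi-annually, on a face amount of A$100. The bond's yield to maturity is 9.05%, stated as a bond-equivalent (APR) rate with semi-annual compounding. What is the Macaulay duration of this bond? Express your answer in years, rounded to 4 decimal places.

Periodic yield y = 0.04525. Discount each cash flow and weight by its period:
  t   CF        PV=CF/(1+0.04525)^t    t·PV
  1        0.625         0.5979         0.5979
  2        0.625         0.5721         1.1441
  3        0.625         0.5473         1.6419
  4      100.625        84.2995       337.1981
  Σ                     86.0168       340.5821
Price P = Σ PV = 86.0168.
Macaulay duration = Σ(t·PV) / P = 340.5821 / 86.0168 = 3.95948 half-year periods.
In years: 3.95948 / 2 = 1.97974 years.

1.9797 years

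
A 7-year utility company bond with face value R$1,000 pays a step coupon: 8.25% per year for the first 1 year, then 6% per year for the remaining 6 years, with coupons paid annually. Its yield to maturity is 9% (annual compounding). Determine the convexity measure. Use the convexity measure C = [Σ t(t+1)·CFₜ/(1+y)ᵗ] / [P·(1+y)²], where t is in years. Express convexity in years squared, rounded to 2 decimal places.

35.81

With y = 0.09:
  t   CF        PV=CF/(1+0.09)^t    t·PV        t(t+1)·PV
  1        82.50        75.6881        75.6881         151.3761
  2        60.00        50.5008       101.0016         303.0048
  3        60.00        46.3310       138.9930         555.9721
  4        60.00        42.5055       170.0221         850.1103
  5        60.00        38.9959       194.9794       1,169.8765
  6        60.00        35.7760       214.6562       1,502.5937
  7     1,060.00       579.8563     4,058.9941      32,471.9528
  Σ                    869.6536     4,954.3345      37,004.8862
P = 869.6536.
Convexity = Σ t(t+1)·PV / [P·(1+y)²] = 37,004.8862 / (869.6536 × 1.188100) = 35.81457.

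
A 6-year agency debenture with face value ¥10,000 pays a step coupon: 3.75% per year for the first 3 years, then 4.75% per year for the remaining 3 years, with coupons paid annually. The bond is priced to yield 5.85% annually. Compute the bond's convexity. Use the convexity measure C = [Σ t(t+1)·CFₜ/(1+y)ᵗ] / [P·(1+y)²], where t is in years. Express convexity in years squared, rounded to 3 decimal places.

With y = 0.0585:
  t   CF        PV=CF/(1+0.0585)^t    t·PV        t(t+1)·PV
  1       375.00       354.2749       354.2749         708.5498
  2       375.00       334.6952       669.3905       2,008.1715
  3       375.00       316.1977       948.5930       3,794.3722
  4       475.00       378.3817     1,513.5269       7,567.6346
  5       475.00       357.4698     1,787.3488      10,724.0925
  6    10,475.00     7,447.4716    44,684.8298     312,793.8085
  Σ                  9,188.4910    49,957.9639     337,596.6291
P = 9,188.4910.
Convexity = Σ t(t+1)·PV / [P·(1+y)²] = 337,596.6291 / (9,188.4910 × 1.120422) = 32.79232.

32.792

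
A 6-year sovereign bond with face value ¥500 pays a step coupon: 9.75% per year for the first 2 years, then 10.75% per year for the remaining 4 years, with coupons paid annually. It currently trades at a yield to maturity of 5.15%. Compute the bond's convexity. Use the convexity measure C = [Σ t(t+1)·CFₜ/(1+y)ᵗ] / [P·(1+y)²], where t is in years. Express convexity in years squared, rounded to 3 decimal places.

28.976

With y = 0.0515:
  t   CF        PV=CF/(1+0.0515)^t    t·PV        t(t+1)·PV
  1        48.75        46.3623        46.3623          92.7247
  2        48.75        44.0916        88.1832         264.5497
  3        53.75        46.2328       138.6985         554.7942
  4        53.75        43.9685       175.8739         879.3694
  5        53.75        41.8150       209.0750       1,254.4499
  6       553.75       409.6926     2,458.1554      17,207.0875
  Σ                    632.1628     3,116.3484      20,252.9754
P = 632.1628.
Convexity = Σ t(t+1)·PV / [P·(1+y)²] = 20,252.9754 / (632.1628 × 1.105652) = 28.97619.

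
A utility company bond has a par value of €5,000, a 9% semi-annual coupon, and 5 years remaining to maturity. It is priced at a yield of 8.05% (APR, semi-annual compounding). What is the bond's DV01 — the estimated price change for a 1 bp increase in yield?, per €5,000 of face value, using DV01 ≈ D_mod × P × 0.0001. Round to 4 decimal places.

Periodic yield y = 0.04025.
  t   CF        PV=CF/(1+0.04025)^t    t·PV
  1       225.00       216.2942       216.2942
  2       225.00       207.9252       415.8503
  3       225.00       199.8800       599.6400
  4       225.00       192.1461       768.5845
  5       225.00       184.7115       923.5574
  6       225.00       177.5645     1,065.3871
  7       225.00       170.6941     1,194.8585
  8       225.00       164.0895     1,312.7158
  9       225.00       157.7404     1,419.6638
  10    5,225.00     3,521.3488    35,213.4884
  Σ                  5,192.3943    43,130.0400
P = 5,192.3943; D_Mac = 8.30639 half-year periods = 4.15319 yrs; D_mod = 3.99250 yrs.
DV01 ≈ 3.99250 × 5,192.3943 × 0.0001 = 2.073061.

€2.0731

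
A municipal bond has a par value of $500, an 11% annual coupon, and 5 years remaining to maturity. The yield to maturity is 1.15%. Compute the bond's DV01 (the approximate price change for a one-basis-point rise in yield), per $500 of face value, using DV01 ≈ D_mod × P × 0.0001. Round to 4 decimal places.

Periodic yield y = 0.0115.
  t   CF        PV=CF/(1+0.0115)^t    t·PV
  1        55.00        54.3747        54.3747
  2        55.00        53.7565       107.5130
  3        55.00        53.1453       159.4360
  4        55.00        52.5411       210.1644
  5       555.00       524.1596     2,620.7980
  Σ                    737.9772     3,152.2860
P = 737.9772; D_Mac = 4.27152 yrs; D_mod = 4.22296 yrs.
DV01 ≈ 4.22296 × 737.9772 × 0.0001 = 0.311645.

$0.3116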